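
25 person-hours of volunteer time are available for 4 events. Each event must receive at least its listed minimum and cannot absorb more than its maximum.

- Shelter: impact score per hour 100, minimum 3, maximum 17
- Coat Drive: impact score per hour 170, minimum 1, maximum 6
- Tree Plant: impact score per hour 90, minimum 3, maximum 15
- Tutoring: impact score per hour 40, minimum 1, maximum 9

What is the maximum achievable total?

2830

Meeting every minimum uses 3+1+3+1 = 8 person-hours, leaving 17.
Highest impact score per hour first: Coat Drive 170 > Shelter 100 > Tree Plant 90 > Tutoring 40.
Coat Drive: +5 to 6 (cap) — 12 left.
Shelter has room for 14 more but only 12 remain, so it gets 15.
Total = 100×15 + 170×6 + 90×3 + 40×1 = 2830.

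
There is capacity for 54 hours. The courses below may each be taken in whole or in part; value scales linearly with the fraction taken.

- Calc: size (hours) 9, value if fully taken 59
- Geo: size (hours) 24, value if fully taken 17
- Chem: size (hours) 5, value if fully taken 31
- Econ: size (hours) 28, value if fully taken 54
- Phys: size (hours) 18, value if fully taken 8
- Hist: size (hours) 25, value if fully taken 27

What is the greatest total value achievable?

156.96

Best value per unit of size first: Calc 59/9≈6.56, Chem 31/5≈6.2, Econ 54/28≈1.93, Hist 27/25≈1.08, Geo 17/24≈0.708, Phys 8/18≈0.444.
Take all of Calc (9 hours, value 59) — 45 hours left.
Take all of Chem (5 hours, value 31) — 40 hours left.
Econ: take in full, 28 hours for value 54 — 12 left.
Fill the last 12 hours with part of Hist: 12/25 of it earns 12.96.
Total value = 156.96.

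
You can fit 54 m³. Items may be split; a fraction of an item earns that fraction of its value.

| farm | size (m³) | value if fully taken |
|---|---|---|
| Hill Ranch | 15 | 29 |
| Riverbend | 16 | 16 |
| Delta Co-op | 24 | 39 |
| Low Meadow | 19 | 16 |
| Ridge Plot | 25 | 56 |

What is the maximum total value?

Best value per unit of size first: Ridge Plot 56/25≈2.24, Hill Ranch 29/15≈1.93, Delta Co-op 39/24≈1.62, Riverbend 16/16≈1, Low Meadow 16/19≈0.842.
Take all of Ridge Plot (25 m³, value 56) — 29 m³ left.
Take all of Hill Ranch (15 m³, value 29) — 14 m³ left.
Fill the last 14 m³ with part of Delta Co-op: 14/24 of it earns 22.75.
Total value = 107.75.

107.75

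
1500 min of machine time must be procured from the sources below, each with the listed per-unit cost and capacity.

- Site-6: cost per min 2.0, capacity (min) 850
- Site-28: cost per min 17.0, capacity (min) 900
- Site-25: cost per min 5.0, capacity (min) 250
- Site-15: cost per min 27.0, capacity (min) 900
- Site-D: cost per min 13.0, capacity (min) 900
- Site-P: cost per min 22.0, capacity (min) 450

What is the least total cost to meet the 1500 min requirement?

Use sources in increasing cost order.
Site-6 at 2.0: take all 850 min — 650 still needed.
Site-25 at 5.0: take all 250 min — 400 still needed.
Site-D at 13.0: take 400 of its 900 — requirement met.
Site-28, Site-P, Site-15: unused.
Cost = 850×2.0 + 250×5.0 + 400×13.0 = 8150.

8150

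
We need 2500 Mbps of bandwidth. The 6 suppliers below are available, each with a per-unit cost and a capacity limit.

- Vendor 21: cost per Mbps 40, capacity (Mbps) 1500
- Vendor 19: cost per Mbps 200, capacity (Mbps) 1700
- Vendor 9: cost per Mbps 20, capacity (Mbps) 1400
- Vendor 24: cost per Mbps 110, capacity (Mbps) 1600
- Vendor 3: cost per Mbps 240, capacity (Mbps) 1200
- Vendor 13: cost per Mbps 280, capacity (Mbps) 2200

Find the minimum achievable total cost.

72000

Cheapest first:
Take 1400 from Vendor 9 at 20 — need 1100 more.
Vendor 21 (40): take the remaining 1100 — done.
Vendor 24, Vendor 19, Vendor 3, Vendor 13: unused.
Cost = 1400×20 + 1100×40 = 72000.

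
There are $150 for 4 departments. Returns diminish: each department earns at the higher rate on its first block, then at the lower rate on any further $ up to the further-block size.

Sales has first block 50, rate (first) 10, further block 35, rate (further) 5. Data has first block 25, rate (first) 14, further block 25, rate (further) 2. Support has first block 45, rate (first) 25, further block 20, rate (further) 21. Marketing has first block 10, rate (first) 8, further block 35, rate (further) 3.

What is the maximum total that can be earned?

Rank every tier by rate: Support/tier1 25 > Support/tier2 21 > Data/tier1 14 > Sales/tier1 10 > Marketing/tier1 8 > Sales/tier2 5 > Marketing/tier2 3 > Data/tier2 2.
Support tier1 at 25: fill all 45 → 105 left.
Support tier2 at 21: fill all 20 → 85 left.
Fill Data tier1 block (25 at 14) → 60 left.
Sales tier1 at 10: fill all 50 → 10 left.
Marketing/tier1 (8): +10 → 0 left.
Total = 25×45 + 21×20 + 14×25 + 10×50 + 8×10 = 2475.

2475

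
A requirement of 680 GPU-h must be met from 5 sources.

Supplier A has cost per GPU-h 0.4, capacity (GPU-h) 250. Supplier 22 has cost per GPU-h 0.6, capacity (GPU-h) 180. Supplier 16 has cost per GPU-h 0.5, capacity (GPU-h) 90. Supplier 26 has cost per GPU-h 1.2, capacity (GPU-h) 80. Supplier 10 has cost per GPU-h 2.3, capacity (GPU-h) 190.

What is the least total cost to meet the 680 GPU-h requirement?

533

Fill from the cheapest source first.
Take 250 from Supplier A at 0.4 → need 430 more.
Take 90 from Supplier 16 at 0.5 → need 340 more.
Supplier 22 (0.6): use full 180 → 160 GPU-h to go.
Take 80 from Supplier 26 at 1.2 → need 80 more.
Supplier 10 (2.3): take the remaining 80 → done.
Cost = 250×0.4 + 90×0.5 + 180×0.6 + 80×1.2 + 80×2.3 = 533.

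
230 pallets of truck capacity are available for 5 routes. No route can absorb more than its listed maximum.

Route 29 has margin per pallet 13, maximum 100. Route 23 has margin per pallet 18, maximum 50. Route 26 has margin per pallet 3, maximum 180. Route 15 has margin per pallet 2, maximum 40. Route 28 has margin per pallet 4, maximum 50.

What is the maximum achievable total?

2490

Order the routes by margin per pallet: Route 23 18 > Route 29 13 > Route 28 4 > Route 26 3 > Route 15 2.
Route 23 takes 50 to reach its cap of 50 — 180 left.
Give Route 29 100 to hit its cap of 100 — 80 left.
Route 28 takes 50 to reach its cap of 50 — 30 left.
Route 26: +30 (room for 180) → 30. Pool exhausted.
Total = 13×100 + 18×50 + 3×30 + 4×50 = 2490.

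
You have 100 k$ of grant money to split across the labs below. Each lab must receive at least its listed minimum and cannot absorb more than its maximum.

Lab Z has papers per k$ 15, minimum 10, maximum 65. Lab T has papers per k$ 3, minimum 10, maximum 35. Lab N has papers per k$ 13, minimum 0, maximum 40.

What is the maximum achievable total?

1330

Meeting every minimum uses 10+10+0 = 20 k$, leaving 80.
Highest papers per k$ first: Lab Z 15 > Lab N 13 > Lab T 3.
Give Lab Z 55 more to hit its cap of 65 → 25 left.
Only 25 left; Lab N takes them to reach 25.
Total = 15×65 + 3×10 + 13×25 = 1330.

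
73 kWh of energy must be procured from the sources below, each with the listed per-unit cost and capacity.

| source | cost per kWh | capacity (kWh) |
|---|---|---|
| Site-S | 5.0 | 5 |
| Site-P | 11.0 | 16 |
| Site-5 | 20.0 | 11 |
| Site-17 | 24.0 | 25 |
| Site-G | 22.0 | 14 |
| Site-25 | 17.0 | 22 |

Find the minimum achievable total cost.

1223

Cheapest first:
Site-S (5.0): use full 5 ; 68 kWh to go.
Site-P (11.0): use full 16 ; 52 kWh to go.
Site-25 at 17.0: take all 22 kWh ; 30 still needed.
Site-5 (20.0): use full 11 ; 19 kWh to go.
Site-G (22.0): use full 14 ; 5 kWh to go.
Take 5 from Site-17 at 24.0 to finish.
Cost = 5×5.0 + 16×11.0 + 22×17.0 + 11×20.0 + 14×22.0 + 5×24.0 = 1223.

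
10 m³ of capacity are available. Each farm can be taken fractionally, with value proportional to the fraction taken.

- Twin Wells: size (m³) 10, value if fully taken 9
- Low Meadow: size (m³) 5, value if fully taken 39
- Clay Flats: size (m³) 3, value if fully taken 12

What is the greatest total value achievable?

Rank by value-to-size ratio: Low Meadow 39/5≈7.8, Clay Flats 12/3≈4, Twin Wells 9/10≈0.9.
All 5 m³ of Low Meadow fit (value 39) — 5 remain.
Take all of Clay Flats (3 m³, value 12) — 2 m³ left.
2 m³ left: a 2/10 share of Twin Wells gives 9×2/10 = 1.8.
Total value = 52.8.

52.8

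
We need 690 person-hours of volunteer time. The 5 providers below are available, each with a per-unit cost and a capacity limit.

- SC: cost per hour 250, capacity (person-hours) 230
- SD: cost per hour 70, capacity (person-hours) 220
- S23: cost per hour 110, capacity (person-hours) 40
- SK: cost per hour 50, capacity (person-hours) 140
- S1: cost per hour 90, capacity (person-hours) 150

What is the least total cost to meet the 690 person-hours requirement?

Cheapest first:
Take 140 from SK at 50 → need 550 more.
SD at 70: take all 220 person-hours → 330 still needed.
Take 150 from S1 at 90 → need 180 more.
Take 40 from S23 at 110 → need 140 more.
SC at 250: take 140 of its 230 → requirement met.
Cost = 140×50 + 220×70 + 150×90 + 40×110 + 140×250 = 75300.

75300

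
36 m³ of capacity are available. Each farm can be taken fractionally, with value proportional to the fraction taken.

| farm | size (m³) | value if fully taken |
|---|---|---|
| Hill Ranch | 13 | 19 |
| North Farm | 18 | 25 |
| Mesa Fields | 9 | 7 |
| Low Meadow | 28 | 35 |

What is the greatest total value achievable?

50.25

Best value per unit of size first: Hill Ranch 19/13≈1.46, North Farm 25/18≈1.39, Low Meadow 35/28≈1.25, Mesa Fields 7/9≈0.778.
Hill Ranch: take in full, 13 m³ for value 19 → 23 left.
Take all of North Farm (18 m³, value 25) → 5 m³ left.
Fill the last 5 m³ with part of Low Meadow: 5/28 of it earns 6.25.
Total value = 50.25.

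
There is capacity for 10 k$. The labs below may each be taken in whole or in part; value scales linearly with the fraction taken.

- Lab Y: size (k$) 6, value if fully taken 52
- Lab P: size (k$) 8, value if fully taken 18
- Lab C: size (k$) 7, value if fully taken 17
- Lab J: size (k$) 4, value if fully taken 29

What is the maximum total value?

81

Rank by value-to-size ratio: Lab Y 52/6≈8.67, Lab J 29/4≈7.25, Lab C 17/7≈2.43, Lab P 18/8≈2.25.
All 6 k$ of Lab Y fit (value 52) — 4 remain.
Take all of Lab J (4 k$, value 29) — 0 k$ left.
Total value = 81.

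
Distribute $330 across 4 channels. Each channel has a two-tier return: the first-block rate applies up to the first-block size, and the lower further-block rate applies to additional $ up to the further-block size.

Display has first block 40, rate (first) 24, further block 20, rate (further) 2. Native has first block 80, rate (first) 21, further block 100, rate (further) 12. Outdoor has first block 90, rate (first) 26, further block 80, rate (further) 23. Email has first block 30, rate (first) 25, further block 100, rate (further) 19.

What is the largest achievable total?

7760

Treat each block as its own option and order by rate: Outdoor/first 26 > Email/first 25 > Display/first 24 > Outdoor/second 23 > Native/first 21 > Email/second 19 > Native/second 12 > Display/second 2.
Outdoor/first (26): +90 — 240 left.
Email/first (25): +30 — 210 left.
Display first at 24: fill all 40 — 170 left.
Outdoor/second (23): +80 — 90 left.
Native/first (21): +80 — 10 left.
Email second at 19: only 10 left, fill 10.
Total = 26×90 + 25×30 + 24×40 + 23×80 + 21×80 + 19×10 = 7760.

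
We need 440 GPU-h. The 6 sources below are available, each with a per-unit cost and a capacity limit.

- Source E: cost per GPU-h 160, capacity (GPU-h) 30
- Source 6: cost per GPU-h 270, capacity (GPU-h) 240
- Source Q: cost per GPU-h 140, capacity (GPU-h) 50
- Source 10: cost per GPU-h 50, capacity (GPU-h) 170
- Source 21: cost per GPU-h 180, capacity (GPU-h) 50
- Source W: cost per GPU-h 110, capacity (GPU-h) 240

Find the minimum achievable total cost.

39100

Use sources in increasing cost order.
Source 10 at 50: take all 170 GPU-h ; 270 still needed.
Source W (110): use full 240 ; 30 GPU-h to go.
Take 30 from Source Q at 140 to finish.
Source E, Source 21, Source 6: unused.
Cost = 170×50 + 240×110 + 30×140 = 39100.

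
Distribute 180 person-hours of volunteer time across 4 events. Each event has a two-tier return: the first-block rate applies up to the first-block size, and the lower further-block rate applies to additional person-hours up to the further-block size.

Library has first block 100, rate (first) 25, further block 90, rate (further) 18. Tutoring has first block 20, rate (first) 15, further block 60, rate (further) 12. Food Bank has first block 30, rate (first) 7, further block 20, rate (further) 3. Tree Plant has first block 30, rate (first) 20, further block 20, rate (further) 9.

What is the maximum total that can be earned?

Rank every tier by rate: Library/T1 25 > Tree Plant/T1 20 > Library/T2 18 > Tutoring/T1 15 > Tutoring/T2 12 > Tree Plant/T2 9 > Food Bank/T1 7 > Food Bank/T2 3.
Fill Library T1 block (100 at 25) ; 80 left.
Fill Tree Plant T1 block (30 at 20) ; 50 left.
Library/T2: +50 of 90 at 18; pool empty.
Total = 25×100 + 20×30 + 18×50 = 4000.

4000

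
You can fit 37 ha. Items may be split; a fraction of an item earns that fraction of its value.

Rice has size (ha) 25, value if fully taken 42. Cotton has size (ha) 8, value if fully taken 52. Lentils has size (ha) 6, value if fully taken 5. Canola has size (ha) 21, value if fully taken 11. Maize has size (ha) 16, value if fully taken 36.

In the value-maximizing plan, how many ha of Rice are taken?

Sort by value density: Cotton 52/8≈6.5, Maize 36/16≈2.25, Rice 42/25≈1.68, Lentils 5/6≈0.833, Canola 11/21≈0.524.
All 8 ha of Cotton fit (value 52) ; 29 remain.
Maize: take in full, 16 ha for value 36 ; 13 left.
13 ha left: a 13/25 share of Rice gives 42×13/25 = 21.84.

13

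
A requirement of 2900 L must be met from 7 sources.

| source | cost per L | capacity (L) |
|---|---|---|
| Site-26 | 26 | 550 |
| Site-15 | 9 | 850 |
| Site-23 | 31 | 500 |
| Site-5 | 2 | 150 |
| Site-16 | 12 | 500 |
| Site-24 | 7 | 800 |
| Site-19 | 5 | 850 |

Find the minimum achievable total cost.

Use sources in increasing cost order.
Site-5 at 2: take all 150 L — 2750 still needed.
Site-19 (5): use full 850 — 1900 L to go.
Site-24 (7): use full 800 — 1100 L to go.
Site-15 at 9: take all 850 L — 250 still needed.
Site-16 at 12: take 250 of its 500 — requirement met.
Site-26, Site-23: unused.
Cost = 150×2 + 850×5 + 800×7 + 850×9 + 250×12 = 20800.

20800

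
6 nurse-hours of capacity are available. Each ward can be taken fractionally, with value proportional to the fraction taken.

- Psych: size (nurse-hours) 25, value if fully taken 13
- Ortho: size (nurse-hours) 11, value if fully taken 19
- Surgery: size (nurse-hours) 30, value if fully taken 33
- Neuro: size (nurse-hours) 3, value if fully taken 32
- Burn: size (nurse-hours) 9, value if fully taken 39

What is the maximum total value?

Sort by value density: Neuro 32/3≈10.7, Burn 39/9≈4.33, Ortho 19/11≈1.73, Surgery 33/30≈1.1, Psych 13/25≈0.52.
Neuro: take in full, 3 nurse-hours for value 32 — 3 left.
Only 3 nurse-hours remain; take 3/9 of Burn for value 39×3/9 = 13.
Total value = 45.

45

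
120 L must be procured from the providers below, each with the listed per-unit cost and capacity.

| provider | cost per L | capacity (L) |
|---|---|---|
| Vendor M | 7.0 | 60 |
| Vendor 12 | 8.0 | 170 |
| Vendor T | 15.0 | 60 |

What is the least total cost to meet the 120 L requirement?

900

Fill from the cheapest provider first.
Take 60 from Vendor M at 7.0 — need 60 more.
Take 60 from Vendor 12 at 8.0 to finish.
Vendor T: unused.
Cost = 60×7.0 + 60×8.0 = 900.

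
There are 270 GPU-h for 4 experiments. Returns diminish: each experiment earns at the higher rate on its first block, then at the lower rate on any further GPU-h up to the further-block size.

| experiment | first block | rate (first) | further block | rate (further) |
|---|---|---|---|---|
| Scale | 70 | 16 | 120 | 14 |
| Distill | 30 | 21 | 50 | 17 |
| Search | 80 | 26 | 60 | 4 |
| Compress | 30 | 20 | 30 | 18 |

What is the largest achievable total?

5500

Order all 8 blocks by rate: Search/first 26 > Distill/first 21 > Compress/first 20 > Compress/second 18 > Distill/second 17 > Scale/first 16 > Scale/second 14 > Search/second 4.
Fill Search first block (80 at 26) — 190 left.
Distill/first (21): +30 — 160 left.
Compress first at 20: fill all 30 — 130 left.
Fill Compress second block (30 at 18) — 100 left.
Distill/second (17): +50 — 50 left.
50 remain; put them into Scale first at 16.
Total = 26×80 + 21×30 + 20×30 + 18×30 + 17×50 + 16×50 = 5500.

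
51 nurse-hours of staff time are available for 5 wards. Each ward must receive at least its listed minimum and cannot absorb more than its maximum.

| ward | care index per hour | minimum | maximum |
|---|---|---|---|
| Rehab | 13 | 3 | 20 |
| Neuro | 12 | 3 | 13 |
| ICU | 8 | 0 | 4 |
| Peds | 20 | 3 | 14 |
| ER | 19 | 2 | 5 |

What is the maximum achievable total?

Meeting every minimum uses 3+3+0+3+2 = 11 nurse-hours, leaving 40.
Order the wards by care index per hour: Peds 20 > ER 19 > Rehab 13 > Neuro 12 > ICU 8.
Peds takes 11 more to reach its cap of 14 → 29 left.
ER: +3 to 5 (cap) → 26 left.
Rehab takes 17 more to reach its cap of 20 → 9 left.
Only 9 left; Neuro takes them to reach 12.
Total = 13×20 + 12×12 + 20×14 + 19×5 = 779.

779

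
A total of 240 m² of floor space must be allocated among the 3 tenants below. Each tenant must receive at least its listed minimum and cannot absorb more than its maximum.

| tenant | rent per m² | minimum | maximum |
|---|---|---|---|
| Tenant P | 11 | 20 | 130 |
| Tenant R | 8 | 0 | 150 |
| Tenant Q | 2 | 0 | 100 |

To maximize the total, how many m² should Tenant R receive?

Meeting every minimum uses 20+0+0 = 20 m², leaving 220.
Order the tenants by rent per m²: Tenant P 11 > Tenant R 8 > Tenant Q 2.
Tenant P: +110 to 130 (cap) → 110 left.
Tenant R has room for 150 more but only 110 remain, so it gets 110.

110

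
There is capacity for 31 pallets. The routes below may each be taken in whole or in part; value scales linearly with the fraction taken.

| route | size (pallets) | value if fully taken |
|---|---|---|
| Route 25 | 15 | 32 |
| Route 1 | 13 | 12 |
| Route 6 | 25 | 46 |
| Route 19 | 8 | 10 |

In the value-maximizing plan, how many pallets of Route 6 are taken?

Rank by value-to-size ratio: Route 25 32/15≈2.13, Route 6 46/25≈1.84, Route 19 10/8≈1.25, Route 1 12/13≈0.923.
Take all of Route 25 (15 pallets, value 32) — 16 pallets left.
Fill the last 16 pallets with part of Route 6: 16/25 of it earns 29.44.

16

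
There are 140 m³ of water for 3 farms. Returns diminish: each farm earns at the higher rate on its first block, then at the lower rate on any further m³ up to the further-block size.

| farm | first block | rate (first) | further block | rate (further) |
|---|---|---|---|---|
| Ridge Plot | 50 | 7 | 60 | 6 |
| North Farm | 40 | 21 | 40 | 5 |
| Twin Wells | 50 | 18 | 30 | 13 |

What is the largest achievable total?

Order all 6 blocks by rate: North Farm/T1 21 > Twin Wells/T1 18 > Twin Wells/T2 13 > Ridge Plot/T1 7 > Ridge Plot/T2 6 > North Farm/T2 5.
Fill North Farm T1 block (40 at 21) ; 100 left.
Fill Twin Wells T1 block (50 at 18) ; 50 left.
Fill Twin Wells T2 block (30 at 13) ; 20 left.
Ridge Plot/T1: +20 of 50 at 7; pool empty.
Total = 21×40 + 18×50 + 13×30 + 7×20 = 2270.

2270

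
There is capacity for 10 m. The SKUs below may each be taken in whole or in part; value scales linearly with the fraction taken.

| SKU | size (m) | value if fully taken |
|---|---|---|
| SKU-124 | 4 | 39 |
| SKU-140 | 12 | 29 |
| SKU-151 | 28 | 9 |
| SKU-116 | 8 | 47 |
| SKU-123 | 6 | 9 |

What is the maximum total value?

Rank by value-to-size ratio: SKU-124 39/4≈9.75, SKU-116 47/8≈5.88, SKU-140 29/12≈2.42, SKU-123 9/6≈1.5, SKU-151 9/28≈0.321.
Take all of SKU-124 (4 m, value 39) — 6 m left.
Only 6 m remain; take 6/8 of SKU-116 for value 47×6/8 = 35.25.
Total value = 74.25.

74.25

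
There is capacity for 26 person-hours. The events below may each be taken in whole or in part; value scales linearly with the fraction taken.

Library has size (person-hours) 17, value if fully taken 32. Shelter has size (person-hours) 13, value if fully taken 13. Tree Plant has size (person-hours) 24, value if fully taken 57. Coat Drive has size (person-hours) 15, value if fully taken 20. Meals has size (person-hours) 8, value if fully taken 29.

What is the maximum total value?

71.75

Best value per unit of size first: Meals 29/8≈3.62, Tree Plant 57/24≈2.38, Library 32/17≈1.88, Coat Drive 20/15≈1.33, Shelter 13/13≈1.
All 8 person-hours of Meals fit (value 29) → 18 remain.
Only 18 person-hours remain; take 18/24 of Tree Plant for value 57×18/24 = 42.75.
Total value = 71.75.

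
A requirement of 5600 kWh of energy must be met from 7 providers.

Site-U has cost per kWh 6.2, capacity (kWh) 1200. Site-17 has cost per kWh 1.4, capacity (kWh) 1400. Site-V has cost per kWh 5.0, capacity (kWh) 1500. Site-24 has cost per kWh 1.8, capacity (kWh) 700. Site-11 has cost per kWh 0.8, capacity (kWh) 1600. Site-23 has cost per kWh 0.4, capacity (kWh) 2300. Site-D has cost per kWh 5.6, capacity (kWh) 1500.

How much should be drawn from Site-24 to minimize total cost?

300

Cheapest first:
Site-23 (0.4): use full 2300 ; 3300 kWh to go.
Take 1600 from Site-11 at 0.8 ; need 1700 more.
Site-17 at 1.4: take all 1400 kWh ; 300 still needed.
Site-24 at 1.8: take 300 of its 700 ; requirement met.
Site-V, Site-D, Site-U: unused.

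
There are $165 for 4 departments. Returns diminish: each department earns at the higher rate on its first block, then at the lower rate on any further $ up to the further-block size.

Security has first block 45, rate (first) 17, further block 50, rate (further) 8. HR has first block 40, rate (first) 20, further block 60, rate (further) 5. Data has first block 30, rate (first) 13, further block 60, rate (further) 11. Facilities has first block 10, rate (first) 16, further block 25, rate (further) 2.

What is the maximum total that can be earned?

Rank every tier by rate: HR/T1 20 > Security/T1 17 > Facilities/T1 16 > Data/T1 13 > Data/T2 11 > Security/T2 8 > HR/T2 5 > Facilities/T2 2.
HR/T1 (20): +40 → 125 left.
Security/T1 (17): +45 → 80 left.
Facilities/T1 (16): +10 → 70 left.
Data T1 at 13: fill all 30 → 40 left.
40 remain; put them into Data T2 at 11.
Total = 20×40 + 17×45 + 16×10 + 13×30 + 11×40 = 2555.

2555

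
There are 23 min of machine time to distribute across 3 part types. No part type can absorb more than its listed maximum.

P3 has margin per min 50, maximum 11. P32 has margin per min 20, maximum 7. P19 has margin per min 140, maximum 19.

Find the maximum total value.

2860

Highest margin per min first: P19 140 > P3 50 > P32 20.
Give P19 19 to hit its cap of 19 → 4 left.
Only 4 left; P3 takes them to reach 4.
Total = 50×4 + 140×19 = 2860.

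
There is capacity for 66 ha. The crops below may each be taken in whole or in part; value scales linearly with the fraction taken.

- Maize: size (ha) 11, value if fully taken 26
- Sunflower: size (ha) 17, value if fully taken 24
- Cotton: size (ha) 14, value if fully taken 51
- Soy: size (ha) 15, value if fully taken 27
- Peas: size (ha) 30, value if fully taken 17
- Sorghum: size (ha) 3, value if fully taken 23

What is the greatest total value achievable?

154.4

Rank by value-to-size ratio: Sorghum 23/3≈7.67, Cotton 51/14≈3.64, Maize 26/11≈2.36, Soy 27/15≈1.8, Sunflower 24/17≈1.41, Peas 17/30≈0.567.
Take all of Sorghum (3 ha, value 23) ; 63 ha left.
Cotton: take in full, 14 ha for value 51 ; 49 left.
Maize: take in full, 11 ha for value 26 ; 38 left.
Take all of Soy (15 ha, value 27) ; 23 ha left.
All 17 ha of Sunflower fit (value 24) ; 6 remain.
Only 6 ha remain; take 6/30 of Peas for value 17×6/30 = 3.4.
Total value = 154.4.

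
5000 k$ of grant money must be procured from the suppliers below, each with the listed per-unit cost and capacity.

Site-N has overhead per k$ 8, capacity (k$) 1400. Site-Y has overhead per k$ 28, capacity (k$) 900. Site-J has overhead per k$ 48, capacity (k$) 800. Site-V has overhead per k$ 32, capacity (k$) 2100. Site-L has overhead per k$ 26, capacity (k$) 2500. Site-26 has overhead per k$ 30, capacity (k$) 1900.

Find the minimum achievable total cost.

107400

Cheapest first:
Take 1400 from Site-N at 8 → need 3600 more.
Site-L at 26: take all 2500 k$ → 1100 still needed.
Site-Y at 28: take all 900 k$ → 200 still needed.
Site-26 at 30: take 200 of its 1900 → requirement met.
Site-V, Site-J: unused.
Cost = 1400×8 + 2500×26 + 900×28 + 200×30 = 107400.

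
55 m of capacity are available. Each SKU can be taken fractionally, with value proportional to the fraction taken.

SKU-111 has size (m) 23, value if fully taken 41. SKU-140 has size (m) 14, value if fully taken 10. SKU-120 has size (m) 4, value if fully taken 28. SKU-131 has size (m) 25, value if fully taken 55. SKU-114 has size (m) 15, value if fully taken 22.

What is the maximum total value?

Best value per unit of size first: SKU-120 28/4≈7, SKU-131 55/25≈2.2, SKU-111 41/23≈1.78, SKU-114 22/15≈1.47, SKU-140 10/14≈0.714.
SKU-120: take in full, 4 m for value 28 → 51 left.
All 25 m of SKU-131 fit (value 55) → 26 remain.
All 23 m of SKU-111 fit (value 41) → 3 remain.
Only 3 m remain; take 3/15 of SKU-114 for value 22×3/15 = 4.4.
Total value = 128.4.

128.4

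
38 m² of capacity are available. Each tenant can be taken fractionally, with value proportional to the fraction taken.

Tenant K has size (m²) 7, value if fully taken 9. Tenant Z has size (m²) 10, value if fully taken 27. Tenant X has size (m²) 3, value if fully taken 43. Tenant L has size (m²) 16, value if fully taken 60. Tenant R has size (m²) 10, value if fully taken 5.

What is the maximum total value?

Sort by value density: Tenant X 43/3≈14.3, Tenant L 60/16≈3.75, Tenant Z 27/10≈2.7, Tenant K 9/7≈1.29, Tenant R 5/10≈0.5.
All 3 m² of Tenant X fit (value 43) ; 35 remain.
Tenant L: take in full, 16 m² for value 60 ; 19 left.
All 10 m² of Tenant Z fit (value 27) ; 9 remain.
All 7 m² of Tenant K fit (value 9) ; 2 remain.
Fill the last 2 m² with part of Tenant R: 2/10 of it earns 1.
Total value = 140.

140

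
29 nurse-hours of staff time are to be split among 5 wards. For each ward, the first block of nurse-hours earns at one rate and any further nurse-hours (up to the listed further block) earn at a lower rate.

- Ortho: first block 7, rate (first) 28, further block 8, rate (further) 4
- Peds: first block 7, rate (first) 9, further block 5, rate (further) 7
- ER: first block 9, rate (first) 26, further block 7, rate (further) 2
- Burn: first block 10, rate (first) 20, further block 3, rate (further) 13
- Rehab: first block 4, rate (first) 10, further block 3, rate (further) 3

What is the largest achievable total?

669

Order all 10 blocks by rate: Ortho/T1 28 > ER/T1 26 > Burn/T1 20 > Burn/T2 13 > Rehab/T1 10 > Peds/T1 9 > Peds/T2 7 > Ortho/T2 4 > Rehab/T2 3 > ER/T2 2.
Ortho T1 at 28: fill all 7 — 22 left.
ER/T1 (26): +9 — 13 left.
Burn T1 at 20: fill all 10 — 3 left.
Burn/T2 (13): +3 — 0 left.
Total = 28×7 + 26×9 + 20×10 + 13×3 = 669.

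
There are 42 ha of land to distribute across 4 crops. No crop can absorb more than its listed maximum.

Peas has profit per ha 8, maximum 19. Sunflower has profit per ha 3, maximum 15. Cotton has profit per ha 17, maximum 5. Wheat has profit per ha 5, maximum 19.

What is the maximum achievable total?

Rank by profit per ha: Cotton 17 > Peas 8 > Wheat 5 > Sunflower 3.
Give Cotton 5 to hit its cap of 5 → 37 left.
Peas takes 19 to reach its cap of 19 → 18 left.
Wheat has room for 19 but only 18 remain, so it gets 18.
Total = 8×19 + 17×5 + 5×18 = 327.

327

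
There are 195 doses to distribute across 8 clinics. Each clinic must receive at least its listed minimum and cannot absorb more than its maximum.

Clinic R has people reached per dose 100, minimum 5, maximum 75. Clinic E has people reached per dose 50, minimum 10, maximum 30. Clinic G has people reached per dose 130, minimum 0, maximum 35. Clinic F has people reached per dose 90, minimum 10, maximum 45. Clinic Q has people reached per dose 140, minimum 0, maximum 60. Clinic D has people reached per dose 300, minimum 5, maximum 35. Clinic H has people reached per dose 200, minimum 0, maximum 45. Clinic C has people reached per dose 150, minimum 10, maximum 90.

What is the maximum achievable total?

Meeting every minimum uses 5+10+0+10+0+5+0+10 = 40 doses, leaving 155.
Highest people reached per dose first: Clinic D 300 > Clinic H 200 > Clinic C 150 > Clinic Q 140 > Clinic G 130 > Clinic R 100 > Clinic F 90 > Clinic E 50.
Clinic D takes 30 more to reach its cap of 35 — 125 left.
Give Clinic H 45 more to hit its cap of 45 — 80 left.
Clinic C takes 80 more to reach its cap of 90 — 0 left.
Total = 100×5 + 50×10 + 90×10 + 300×35 + 200×45 + 150×90 = 34900.

34900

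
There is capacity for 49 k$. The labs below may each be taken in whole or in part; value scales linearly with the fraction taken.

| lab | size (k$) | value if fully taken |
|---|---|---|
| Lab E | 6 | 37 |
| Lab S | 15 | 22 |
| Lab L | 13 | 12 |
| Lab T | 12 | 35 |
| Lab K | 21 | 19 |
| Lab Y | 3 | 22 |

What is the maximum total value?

Rank by value-to-size ratio: Lab Y 22/3≈7.33, Lab E 37/6≈6.17, Lab T 35/12≈2.92, Lab S 22/15≈1.47, Lab L 12/13≈0.923, Lab K 19/21≈0.905.
All 3 k$ of Lab Y fit (value 22) → 46 remain.
Lab E: take in full, 6 k$ for value 37 → 40 left.
Take all of Lab T (12 k$, value 35) → 28 k$ left.
Take all of Lab S (15 k$, value 22) → 13 k$ left.
All 13 k$ of Lab L fit (value 12) → 0 remain.
Total value = 128.

128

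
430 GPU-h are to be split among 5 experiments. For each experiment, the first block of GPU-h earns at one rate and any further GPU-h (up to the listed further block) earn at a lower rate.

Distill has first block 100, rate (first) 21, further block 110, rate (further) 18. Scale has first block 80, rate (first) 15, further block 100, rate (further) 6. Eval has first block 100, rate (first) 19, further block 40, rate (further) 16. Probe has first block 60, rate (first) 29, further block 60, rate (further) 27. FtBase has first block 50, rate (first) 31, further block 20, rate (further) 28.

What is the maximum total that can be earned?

Order all 10 blocks by rate: FtBase/T1 31 > Probe/T1 29 > FtBase/T2 28 > Probe/T2 27 > Distill/T1 21 > Eval/T1 19 > Distill/T2 18 > Eval/T2 16 > Scale/T1 15 > Scale/T2 6.
Fill FtBase T1 block (50 at 31) ; 380 left.
Probe T1 at 29: fill all 60 ; 320 left.
Fill FtBase T2 block (20 at 28) ; 300 left.
Fill Probe T2 block (60 at 27) ; 240 left.
Distill T1 at 21: fill all 100 ; 140 left.
Fill Eval T1 block (100 at 19) ; 40 left.
Distill/T2: +40 of 110 at 18; pool empty.
Total = 31×50 + 29×60 + 28×20 + 27×60 + 21×100 + 19×100 + 18×40 = 10190.

10190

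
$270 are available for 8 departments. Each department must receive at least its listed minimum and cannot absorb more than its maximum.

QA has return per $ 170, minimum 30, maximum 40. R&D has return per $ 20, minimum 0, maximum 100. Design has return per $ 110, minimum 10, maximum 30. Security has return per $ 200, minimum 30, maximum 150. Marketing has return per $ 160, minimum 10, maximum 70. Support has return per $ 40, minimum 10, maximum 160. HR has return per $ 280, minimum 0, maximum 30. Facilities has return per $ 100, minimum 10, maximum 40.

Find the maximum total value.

Meeting every minimum uses 30+0+10+30+10+10+0+10 = 100 $, leaving 170.
Rank by return per $: HR 280 > Security 200 > QA 170 > Marketing 160 > Design 110 > Facilities 100 > Support 40 > R&D 20.
HR: +30 to 30 (cap) ; 140 left.
Give Security 120 more to hit its cap of 150 ; 20 left.
QA: +10 to 40 (cap) ; 10 left.
Marketing: +10 (room for 60) → 20. Pool exhausted.
Total = 170×40 + 110×10 + 200×150 + 160×20 + 40×10 + 280×30 + 100×10 = 50900.

50900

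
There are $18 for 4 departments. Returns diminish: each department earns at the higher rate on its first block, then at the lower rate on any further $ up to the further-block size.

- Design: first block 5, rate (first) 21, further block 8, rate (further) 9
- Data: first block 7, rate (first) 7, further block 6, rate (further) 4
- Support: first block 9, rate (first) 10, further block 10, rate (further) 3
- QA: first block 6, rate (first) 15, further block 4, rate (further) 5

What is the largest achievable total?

Rank every tier by rate: Design/first 21 > QA/first 15 > Support/first 10 > Design/second 9 > Data/first 7 > QA/second 5 > Data/second 4 > Support/second 3.
Design first at 21: fill all 5 → 13 left.
Fill QA first block (6 at 15) → 7 left.
Support/first: +7 of 9 at 10; pool empty.
Total = 21×5 + 15×6 + 10×7 = 265.

265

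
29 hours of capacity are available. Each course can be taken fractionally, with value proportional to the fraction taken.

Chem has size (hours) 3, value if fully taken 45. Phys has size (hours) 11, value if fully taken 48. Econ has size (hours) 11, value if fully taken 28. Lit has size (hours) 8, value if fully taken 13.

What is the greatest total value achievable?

127.5

Sort by value density: Chem 45/3≈15, Phys 48/11≈4.36, Econ 28/11≈2.55, Lit 13/8≈1.62.
Take all of Chem (3 hours, value 45) → 26 hours left.
All 11 hours of Phys fit (value 48) → 15 remain.
Take all of Econ (11 hours, value 28) → 4 hours left.
Only 4 hours remain; take 4/8 of Lit for value 13×4/8 = 6.5.
Total value = 127.5.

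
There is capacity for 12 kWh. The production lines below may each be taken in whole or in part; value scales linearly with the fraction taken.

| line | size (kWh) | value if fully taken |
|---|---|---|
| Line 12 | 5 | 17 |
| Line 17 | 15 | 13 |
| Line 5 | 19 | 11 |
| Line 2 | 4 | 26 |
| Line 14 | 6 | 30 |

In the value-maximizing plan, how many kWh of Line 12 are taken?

2

Rank by value-to-size ratio: Line 2 26/4≈6.5, Line 14 30/6≈5, Line 12 17/5≈3.4, Line 17 13/15≈0.867, Line 5 11/19≈0.579.
Take all of Line 2 (4 kWh, value 26) — 8 kWh left.
All 6 kWh of Line 14 fit (value 30) — 2 remain.
Only 2 kWh remain; take 2/5 of Line 12 for value 17×2/5 = 6.8.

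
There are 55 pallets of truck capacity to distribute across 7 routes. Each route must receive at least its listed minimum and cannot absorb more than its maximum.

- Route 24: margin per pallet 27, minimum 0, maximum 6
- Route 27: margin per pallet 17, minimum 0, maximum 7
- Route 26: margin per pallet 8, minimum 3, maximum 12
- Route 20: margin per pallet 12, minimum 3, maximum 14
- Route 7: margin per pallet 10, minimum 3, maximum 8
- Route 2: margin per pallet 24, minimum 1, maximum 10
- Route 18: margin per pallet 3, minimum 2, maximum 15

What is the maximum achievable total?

839

Meeting every minimum uses 0+0+3+3+3+1+2 = 12 pallets, leaving 43.
Highest margin per pallet first: Route 24 27 > Route 2 24 > Route 27 17 > Route 20 12 > Route 7 10 > Route 26 8 > Route 18 3.
Give Route 24 6 more to hit its cap of 6 → 37 left.
Route 2: +9 to 10 (cap) → 28 left.
Give Route 27 7 more to hit its cap of 7 → 21 left.
Give Route 20 11 more to hit its cap of 14 → 10 left.
Route 7 takes 5 more to reach its cap of 8 → 5 left.
Only 5 left; Route 26 takes them to reach 8.
Total = 27×6 + 17×7 + 8×8 + 12×14 + 10×8 + 24×10 + 3×2 = 839.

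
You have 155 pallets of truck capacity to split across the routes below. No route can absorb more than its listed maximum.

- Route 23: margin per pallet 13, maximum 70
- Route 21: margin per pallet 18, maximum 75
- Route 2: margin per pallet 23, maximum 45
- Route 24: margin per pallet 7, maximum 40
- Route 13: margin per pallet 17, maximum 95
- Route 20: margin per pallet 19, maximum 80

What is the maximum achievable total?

3095

Highest margin per pallet first: Route 2 23 > Route 20 19 > Route 21 18 > Route 13 17 > Route 23 13 > Route 24 7.
Route 2 takes 45 to reach its cap of 45 ; 110 left.
Route 20 takes 80 to reach its cap of 80 ; 30 left.
Only 30 left; Route 21 takes them to reach 30.
Total = 18×30 + 23×45 + 19×80 = 3095.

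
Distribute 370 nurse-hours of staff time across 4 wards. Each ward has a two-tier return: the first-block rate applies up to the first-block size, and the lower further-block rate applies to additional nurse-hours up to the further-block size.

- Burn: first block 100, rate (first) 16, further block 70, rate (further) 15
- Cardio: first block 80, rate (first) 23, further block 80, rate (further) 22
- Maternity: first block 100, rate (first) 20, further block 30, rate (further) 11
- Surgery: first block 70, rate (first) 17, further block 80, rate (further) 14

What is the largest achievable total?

Treat each block as its own option and order by rate: Cardio/tier1 23 > Cardio/tier2 22 > Maternity/tier1 20 > Surgery/tier1 17 > Burn/tier1 16 > Burn/tier2 15 > Surgery/tier2 14 > Maternity/tier2 11.
Fill Cardio tier1 block (80 at 23) ; 290 left.
Cardio/tier2 (22): +80 ; 210 left.
Maternity tier1 at 20: fill all 100 ; 110 left.
Surgery/tier1 (17): +70 ; 40 left.
40 remain; put them into Burn tier1 at 16.
Total = 23×80 + 22×80 + 20×100 + 17×70 + 16×40 = 7430.

7430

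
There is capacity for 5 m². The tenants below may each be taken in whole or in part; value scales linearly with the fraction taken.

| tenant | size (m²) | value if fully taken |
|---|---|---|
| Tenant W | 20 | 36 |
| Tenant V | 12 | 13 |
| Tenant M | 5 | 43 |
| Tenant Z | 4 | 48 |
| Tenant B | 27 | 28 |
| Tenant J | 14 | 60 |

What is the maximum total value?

Best value per unit of size first: Tenant Z 48/4≈12, Tenant M 43/5≈8.6, Tenant J 60/14≈4.29, Tenant W 36/20≈1.8, Tenant V 13/12≈1.08, Tenant B 28/27≈1.04.
All 4 m² of Tenant Z fit (value 48) ; 1 remain.
Fill the last 1 m² with part of Tenant M: 1/5 of it earns 8.6.
Total value = 56.6.

56.6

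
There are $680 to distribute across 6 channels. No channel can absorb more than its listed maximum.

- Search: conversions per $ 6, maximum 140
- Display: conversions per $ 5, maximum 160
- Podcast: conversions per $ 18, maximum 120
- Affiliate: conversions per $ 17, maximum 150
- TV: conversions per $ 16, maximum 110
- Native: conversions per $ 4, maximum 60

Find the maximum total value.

8110

Rank by conversions per $: Podcast 18 > Affiliate 17 > TV 16 > Search 6 > Display 5 > Native 4.
Give Podcast 120 to hit its cap of 120 — 560 left.
Affiliate: +150 to 150 (cap) — 410 left.
TV takes 110 to reach its cap of 110 — 300 left.
Give Search 140 to hit its cap of 140 — 160 left.
Display: +160 to 160 (cap) — 0 left.
Total = 6×140 + 5×160 + 18×120 + 17×150 + 16×110 = 8110.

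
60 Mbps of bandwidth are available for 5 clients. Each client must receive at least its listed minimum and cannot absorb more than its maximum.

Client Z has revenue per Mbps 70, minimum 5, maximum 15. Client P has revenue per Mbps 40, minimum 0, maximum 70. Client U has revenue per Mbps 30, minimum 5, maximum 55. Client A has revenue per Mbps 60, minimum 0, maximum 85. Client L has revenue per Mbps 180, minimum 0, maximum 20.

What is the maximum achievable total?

6000

Meeting every minimum uses 5+0+5+0+0 = 10 Mbps, leaving 50.
Rank by revenue per Mbps: Client L 180 > Client Z 70 > Client A 60 > Client P 40 > Client U 30.
Client L takes 20 more to reach its cap of 20 → 30 left.
Client Z takes 10 more to reach its cap of 15 → 20 left.
Client A: +20 (room for 85) → 20. Pool exhausted.
Total = 70×15 + 30×5 + 60×20 + 180×20 = 6000.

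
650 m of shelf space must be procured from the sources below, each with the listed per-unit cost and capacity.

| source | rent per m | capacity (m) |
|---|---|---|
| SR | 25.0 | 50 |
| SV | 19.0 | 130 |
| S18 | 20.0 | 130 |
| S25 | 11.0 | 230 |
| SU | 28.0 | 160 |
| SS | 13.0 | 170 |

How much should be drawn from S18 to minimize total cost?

120

Use sources in increasing cost order.
S25 (11.0): use full 230 → 420 m to go.
SS (13.0): use full 170 → 250 m to go.
Take 130 from SV at 19.0 → need 120 more.
S18 at 20.0: take 120 of its 130 → requirement met.
SR, SU: unused.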